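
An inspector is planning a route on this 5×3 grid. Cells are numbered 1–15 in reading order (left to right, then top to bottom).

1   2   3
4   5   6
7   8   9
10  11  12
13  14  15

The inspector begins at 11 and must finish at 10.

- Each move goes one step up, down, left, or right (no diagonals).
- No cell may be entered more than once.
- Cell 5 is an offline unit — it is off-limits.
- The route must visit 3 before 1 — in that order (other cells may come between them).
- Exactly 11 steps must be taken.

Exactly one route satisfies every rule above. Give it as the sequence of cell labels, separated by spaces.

The waypoints must appear in the order 3, 1, with no cell reused.
Route from 11: down to 14, right to 15, 4× up (reaching 3), 2× left (reaching 1), 3× down (reaching 10) — 11 moves in all.
Check: order respected (3 at step 6, 1 at step 8); 11 moves as required.

11 14 15 12 9 6 3 2 1 4 7 10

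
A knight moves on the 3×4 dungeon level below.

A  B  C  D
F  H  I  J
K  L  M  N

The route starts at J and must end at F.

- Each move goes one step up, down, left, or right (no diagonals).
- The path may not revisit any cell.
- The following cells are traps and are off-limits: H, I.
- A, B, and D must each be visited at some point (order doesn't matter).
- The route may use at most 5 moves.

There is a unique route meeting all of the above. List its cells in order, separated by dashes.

The 5-move cap with required stops at A, B, D leaves no slack for detours.
Route from J: up 1 to D, left 3 to A, down 1 to F — 5 moves in all.
Check: all required cells visited; 5 ≤ 5 moves.

J - D - C - B - A - F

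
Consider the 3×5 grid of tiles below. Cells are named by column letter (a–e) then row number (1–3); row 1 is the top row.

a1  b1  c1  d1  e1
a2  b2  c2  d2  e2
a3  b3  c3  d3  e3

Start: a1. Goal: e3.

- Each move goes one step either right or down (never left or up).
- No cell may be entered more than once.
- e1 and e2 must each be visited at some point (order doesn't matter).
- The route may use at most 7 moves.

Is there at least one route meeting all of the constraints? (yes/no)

One route that works: a1 → b1 → c1 → d1 → e1 → e2 → e3.

yes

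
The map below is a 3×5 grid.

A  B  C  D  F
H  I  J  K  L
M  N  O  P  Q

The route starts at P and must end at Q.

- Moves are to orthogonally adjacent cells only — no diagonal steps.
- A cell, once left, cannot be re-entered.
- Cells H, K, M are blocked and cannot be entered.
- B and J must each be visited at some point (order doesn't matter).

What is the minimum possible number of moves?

9

Any route passes through B and J in some order between P and Q. Summing Manhattan distances along each leg and taking the cheapest ordering (P → J → B → Q) gives a lower bound of 2 + 2 + 5 = 9 moves.
A route of 9 moves achieves this: P → O → J → I → B → C → D → F → L → Q.
Since 9 matches the lower bound, it is optimal.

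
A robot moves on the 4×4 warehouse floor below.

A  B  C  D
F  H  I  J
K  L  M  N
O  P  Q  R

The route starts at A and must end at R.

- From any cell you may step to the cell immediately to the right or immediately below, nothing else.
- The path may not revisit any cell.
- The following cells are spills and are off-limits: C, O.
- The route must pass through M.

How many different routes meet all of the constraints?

10

A right/down-only route from A to R makes exactly 3 down-moves and 3 right-moves in some order.
With no other constraints that would be C(6,3) = 20 routes.
Split at M and multiply the segment counts (each segment already excludes blocked cells): A→M: 5; M→R: 2; product = 10.
That gives 10 routes.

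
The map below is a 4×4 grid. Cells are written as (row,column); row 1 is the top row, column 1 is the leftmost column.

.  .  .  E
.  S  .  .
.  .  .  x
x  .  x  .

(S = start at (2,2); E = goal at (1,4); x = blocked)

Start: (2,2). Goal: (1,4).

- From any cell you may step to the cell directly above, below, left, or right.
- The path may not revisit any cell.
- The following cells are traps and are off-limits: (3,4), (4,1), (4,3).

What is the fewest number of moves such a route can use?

The Manhattan distance from (2,2) to (1,4) is |2−1| + |2−4| = 3, so at least 3 moves are needed.
A route of 3 moves achieves this: (2,2) → (1,2) → (1,3) → (1,4).
Since 3 matches the lower bound, it is optimal.

3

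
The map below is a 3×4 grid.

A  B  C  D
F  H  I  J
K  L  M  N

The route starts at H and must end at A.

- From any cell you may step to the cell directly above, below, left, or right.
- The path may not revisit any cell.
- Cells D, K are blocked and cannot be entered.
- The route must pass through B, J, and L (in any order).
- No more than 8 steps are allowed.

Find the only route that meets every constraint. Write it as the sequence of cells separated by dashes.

H - L - M - N - J - I - C - B - A

The 8-move cap with required stops at B, J, L leaves no slack for detours.
Route from H: down to L, 2× right (reaching N), up to J, left to I, up to C, 2× left (reaching A) — 8 moves in all.
Check: all required cells visited; 8 ≤ 8 moves.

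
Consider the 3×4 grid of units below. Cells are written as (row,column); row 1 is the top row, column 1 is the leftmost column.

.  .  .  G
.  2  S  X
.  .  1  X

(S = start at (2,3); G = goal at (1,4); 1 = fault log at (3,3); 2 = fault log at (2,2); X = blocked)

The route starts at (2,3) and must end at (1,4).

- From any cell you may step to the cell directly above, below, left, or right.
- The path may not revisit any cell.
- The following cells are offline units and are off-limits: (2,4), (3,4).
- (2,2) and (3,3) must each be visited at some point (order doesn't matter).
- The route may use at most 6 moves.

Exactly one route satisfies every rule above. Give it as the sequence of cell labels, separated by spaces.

The 6-move cap with required stops at (2,2), (3,3) leaves no slack for detours.
Route from (2,3): down to (3,3), left to (3,2), 2× up (reaching (1,2)), 2× right (reaching (1,4)) — 6 moves in all.
Check: all required cells visited; 6 ≤ 6 moves.

(2,3) (3,3) (3,2) (2,2) (1,2) (1,3) (1,4)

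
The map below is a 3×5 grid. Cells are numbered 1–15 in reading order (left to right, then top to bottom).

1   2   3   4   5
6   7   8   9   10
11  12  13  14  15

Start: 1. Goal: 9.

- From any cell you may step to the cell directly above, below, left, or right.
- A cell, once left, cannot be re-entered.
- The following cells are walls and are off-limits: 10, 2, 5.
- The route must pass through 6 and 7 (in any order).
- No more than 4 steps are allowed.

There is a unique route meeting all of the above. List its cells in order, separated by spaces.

The budget equals the shortest possible length, so every move has to be on a shortest route through the required cells.
Route from 1: down to 6, 3× right (reaching 9) — 4 moves in all.
Check: all required cells visited; 4 ≤ 4 moves.

1 6 7 8 9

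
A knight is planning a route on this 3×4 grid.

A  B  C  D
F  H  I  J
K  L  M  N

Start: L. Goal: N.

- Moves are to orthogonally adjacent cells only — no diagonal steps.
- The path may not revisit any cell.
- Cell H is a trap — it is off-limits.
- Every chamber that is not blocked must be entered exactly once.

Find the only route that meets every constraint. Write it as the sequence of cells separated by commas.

L, K, F, A, B, C, D, J, I, M, N

Need to visit all 11 open cells exactly once, starting at L and ending at N.
Route from L: left to K, 2× up (reaching A), 3× right (reaching D), down to J, left to I, down to M, right to N — 10 moves in all.
Check: all 11 open cells covered.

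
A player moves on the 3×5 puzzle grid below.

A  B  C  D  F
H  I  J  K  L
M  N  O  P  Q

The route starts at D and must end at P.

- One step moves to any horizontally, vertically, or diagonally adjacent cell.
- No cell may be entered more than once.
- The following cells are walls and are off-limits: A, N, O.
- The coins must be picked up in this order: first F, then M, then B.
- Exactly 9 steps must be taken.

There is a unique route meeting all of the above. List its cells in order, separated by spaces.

The waypoints must appear in the order F, M, B, with no cell reused.
Route from D: right to F, down-left to K, up-left to C, 2× down-left (reaching M), up to H, up-right to B, 2× down-right (reaching P) — 9 moves in all.
Check: order respected (F at step 1, M at step 5, B at step 7); 9 moves as required.

D F K C I M H B J P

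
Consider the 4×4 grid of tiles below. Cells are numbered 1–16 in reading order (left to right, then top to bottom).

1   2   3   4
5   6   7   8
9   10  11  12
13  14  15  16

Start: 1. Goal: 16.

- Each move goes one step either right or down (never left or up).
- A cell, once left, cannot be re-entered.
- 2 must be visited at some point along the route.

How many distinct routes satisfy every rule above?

10

A right/down-only route from 1 to 16 makes exactly 3 down-moves and 3 right-moves in some order.
With no other constraints that would be C(6,3) = 20 routes.
Split at 2 and multiply the segment counts: 1→2: 1; 2→16: 10; product = 10.
That gives 10 routes.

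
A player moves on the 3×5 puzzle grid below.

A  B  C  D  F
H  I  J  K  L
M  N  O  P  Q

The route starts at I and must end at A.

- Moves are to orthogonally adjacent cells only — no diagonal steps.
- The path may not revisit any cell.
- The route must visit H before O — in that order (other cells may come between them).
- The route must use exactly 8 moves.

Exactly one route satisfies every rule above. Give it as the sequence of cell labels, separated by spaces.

The waypoints must appear in the order H, O, with no cell reused.
Route from I: left to H, down to M, 2× right (reaching O), 2× up (reaching C), 2× left (reaching A) — 8 moves in all.
Check: order respected (H at step 1, O at step 4); 8 moves as required.

I H M N O J C B A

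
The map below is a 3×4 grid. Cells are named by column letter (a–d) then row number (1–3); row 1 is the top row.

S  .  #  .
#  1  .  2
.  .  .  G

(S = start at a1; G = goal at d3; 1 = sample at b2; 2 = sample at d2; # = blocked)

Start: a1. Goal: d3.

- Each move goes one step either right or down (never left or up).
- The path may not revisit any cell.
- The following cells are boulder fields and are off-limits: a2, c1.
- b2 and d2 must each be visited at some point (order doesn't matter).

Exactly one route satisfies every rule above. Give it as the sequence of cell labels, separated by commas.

Moves only go right or down, so the column and row indices never decrease.
Route from a1: right to b1, down to b2, 2× right (reaching d2), down to d3 — 5 moves in all.
Check: all required cells visited.

a1, b1, b2, c2, d2, d3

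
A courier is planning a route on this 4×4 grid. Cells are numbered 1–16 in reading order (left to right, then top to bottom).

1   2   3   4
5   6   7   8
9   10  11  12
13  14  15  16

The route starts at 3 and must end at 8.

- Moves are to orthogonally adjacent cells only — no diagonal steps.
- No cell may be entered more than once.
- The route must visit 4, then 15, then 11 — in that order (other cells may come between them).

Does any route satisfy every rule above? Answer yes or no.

no

Even ignoring the required order, no revisit-free route from 3 to 8 manages to pass through all of 4, 15, and 11: branching out from 3, every path either misses one of them or, having collected them, can no longer reach 8 without re-entering a cell.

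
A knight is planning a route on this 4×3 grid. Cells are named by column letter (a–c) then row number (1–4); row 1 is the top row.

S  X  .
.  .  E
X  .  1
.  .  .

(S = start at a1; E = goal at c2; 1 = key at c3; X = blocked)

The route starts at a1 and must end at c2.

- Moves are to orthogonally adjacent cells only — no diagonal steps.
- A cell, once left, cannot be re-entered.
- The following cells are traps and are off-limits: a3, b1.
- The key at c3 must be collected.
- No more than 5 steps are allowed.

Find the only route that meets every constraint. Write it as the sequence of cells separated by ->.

a1 -> a2 -> b2 -> b3 -> c3 -> c2

The budget equals the shortest possible length, so every move has to be on a shortest route through the required cells.
Route from a1: down to a2, right to b2, down to b3, right to c3, up to c2 — 5 moves in all.
Check: all required cells visited; 5 ≤ 5 moves.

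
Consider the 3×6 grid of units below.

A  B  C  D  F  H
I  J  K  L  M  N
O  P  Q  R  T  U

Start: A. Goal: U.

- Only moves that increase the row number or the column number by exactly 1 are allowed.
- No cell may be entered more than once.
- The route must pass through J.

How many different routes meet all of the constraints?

A right/down-only route from A to U makes exactly 2 down-moves and 5 right-moves in some order.
With no other constraints that would be C(7,2) = 21 routes.
Split at J and multiply the segment counts: A→J: 2; J→U: 5; product = 10.
That gives 10 routes.

10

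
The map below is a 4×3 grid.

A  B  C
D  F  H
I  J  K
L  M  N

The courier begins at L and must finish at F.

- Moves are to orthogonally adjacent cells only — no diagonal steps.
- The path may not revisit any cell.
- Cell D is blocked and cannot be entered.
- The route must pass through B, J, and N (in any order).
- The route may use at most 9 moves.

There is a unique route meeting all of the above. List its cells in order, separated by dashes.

L - I - J - M - N - K - H - C - B - F

The 9-move cap with required stops at B, J, N leaves no slack for detours.
Route from L: up to I, right to J, down to M, right to N, 3× up (reaching C), left to B, down to F — 9 moves in all.
Check: all required cells visited; 9 ≤ 9 moves.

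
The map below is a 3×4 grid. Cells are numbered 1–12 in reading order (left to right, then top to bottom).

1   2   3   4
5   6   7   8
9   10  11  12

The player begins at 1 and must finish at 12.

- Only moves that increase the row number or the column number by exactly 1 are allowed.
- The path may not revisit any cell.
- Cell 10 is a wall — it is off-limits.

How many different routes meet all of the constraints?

A right/down-only route from 1 to 12 makes exactly 2 down-moves and 3 right-moves in some order.
With no other constraints that would be C(5,2) = 10 routes.
Subtract routes through each blocked cell (inclusion–exclusion for overlaps): − through 10: 3 → 7.
That gives 7 routes.

7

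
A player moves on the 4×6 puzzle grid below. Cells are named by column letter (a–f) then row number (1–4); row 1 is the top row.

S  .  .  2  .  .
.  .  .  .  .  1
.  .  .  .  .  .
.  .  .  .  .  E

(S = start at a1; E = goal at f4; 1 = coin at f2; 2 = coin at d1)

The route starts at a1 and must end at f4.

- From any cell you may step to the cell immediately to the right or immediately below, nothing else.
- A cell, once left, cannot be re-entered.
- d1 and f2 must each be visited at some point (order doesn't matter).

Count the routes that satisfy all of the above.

A right/down-only route from a1 to f4 makes exactly 3 down-moves and 5 right-moves in some order.
With no other constraints that would be C(8,3) = 56 routes.
A monotone route can only reach the required cells in the order d1, f2, so split there and multiply the segment counts: a1→d1: 1; d1→f2: 3; f2→f4: 1; product = 3.
That gives 3 routes.

3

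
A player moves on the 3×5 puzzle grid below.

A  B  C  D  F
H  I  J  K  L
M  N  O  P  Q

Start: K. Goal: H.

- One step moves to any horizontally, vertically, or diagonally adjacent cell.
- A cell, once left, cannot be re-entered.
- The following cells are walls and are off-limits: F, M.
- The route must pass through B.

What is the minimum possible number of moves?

3

Any route passes through B somewhere between K and H. Summing Chebyshev distances along the two legs (K → B → H) gives a lower bound of 2 + 1 = 3 moves.
A route of 3 moves achieves this: K → C → B → H.
Since 3 matches the lower bound, it is optimal.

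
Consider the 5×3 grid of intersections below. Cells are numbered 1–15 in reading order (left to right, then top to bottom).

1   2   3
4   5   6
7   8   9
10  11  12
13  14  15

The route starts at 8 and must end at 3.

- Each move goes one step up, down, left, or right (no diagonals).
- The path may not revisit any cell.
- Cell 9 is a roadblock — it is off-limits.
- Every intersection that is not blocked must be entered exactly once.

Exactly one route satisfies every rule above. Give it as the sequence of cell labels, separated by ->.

Need to visit all 14 open cells exactly once, starting at 8 and ending at 3.
Route from 8: down 1 to 11, right 1 to 12, down 1 to 15, left 2 to 13, up 4 to 1, right 1 to 2, down 1 to 5, right 1 to 6, up 1 to 3 — 13 moves in all.
Check: all 14 open cells covered.

8 -> 11 -> 12 -> 15 -> 14 -> 13 -> 10 -> 7 -> 4 -> 1 -> 2 -> 5 -> 6 -> 3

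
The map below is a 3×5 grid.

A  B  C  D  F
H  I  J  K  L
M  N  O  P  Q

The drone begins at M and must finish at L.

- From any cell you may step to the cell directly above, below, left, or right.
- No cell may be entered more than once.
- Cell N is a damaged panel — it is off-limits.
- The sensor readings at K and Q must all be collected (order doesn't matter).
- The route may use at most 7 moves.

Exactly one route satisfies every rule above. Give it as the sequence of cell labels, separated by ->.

M -> H -> I -> J -> K -> P -> Q -> L

The budget equals the shortest possible length, so every move has to be on a shortest route through the required cells.
Route from M: up to H, 3× right (reaching K), down to P, right to Q, up to L — 7 moves in all.
Check: all required cells visited; 7 ≤ 7 moves.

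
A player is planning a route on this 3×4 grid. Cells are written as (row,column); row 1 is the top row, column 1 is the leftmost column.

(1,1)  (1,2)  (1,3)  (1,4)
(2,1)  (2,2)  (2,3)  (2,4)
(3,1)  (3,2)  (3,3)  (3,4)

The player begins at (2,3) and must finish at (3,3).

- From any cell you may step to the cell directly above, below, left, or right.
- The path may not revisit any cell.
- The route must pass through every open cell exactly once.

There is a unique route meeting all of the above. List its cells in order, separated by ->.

(2,3) -> (2,2) -> (3,2) -> (3,1) -> (2,1) -> (1,1) -> (1,2) -> (1,3) -> (1,4) -> (2,4) -> (3,4) -> (3,3)

Need to visit all 12 open cells exactly once, starting at (2,3) and ending at (3,3).
Cell (1,1) has only two open neighbours ((2,1) and (1,2)), so the path must pass straight through it: one of those is the cell it's entered from and the other is where it exits.
Route from (2,3): left 1 to (2,2), down 1 to (3,2), left 1 to (3,1), up 2 to (1,1), right 3 to (1,4), down 2 to (3,4), left 1 to (3,3) — 11 moves in all.
Check: all 12 open cells covered.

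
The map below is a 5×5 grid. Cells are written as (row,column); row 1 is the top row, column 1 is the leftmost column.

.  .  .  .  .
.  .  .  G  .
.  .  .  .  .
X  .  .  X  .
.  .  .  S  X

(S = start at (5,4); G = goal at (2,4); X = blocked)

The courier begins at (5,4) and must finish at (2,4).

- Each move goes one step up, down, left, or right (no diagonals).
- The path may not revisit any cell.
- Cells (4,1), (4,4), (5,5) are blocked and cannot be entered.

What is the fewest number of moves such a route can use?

5

The Manhattan distance from (5,4) to (2,4) is |5−2| + |4−4| = 3, so at least 3 moves are needed.
That bound ignores the blocked cells. Measuring each leg by the fewest moves that actually steer around them ((5,4)→(2,4): 5) raises the lower bound to 5.
A route of 5 moves exists: (5,4) → (5,3) → (4,3) → (3,3) → (2,3) → (2,4).
Since 5 matches that lower bound, it is optimal.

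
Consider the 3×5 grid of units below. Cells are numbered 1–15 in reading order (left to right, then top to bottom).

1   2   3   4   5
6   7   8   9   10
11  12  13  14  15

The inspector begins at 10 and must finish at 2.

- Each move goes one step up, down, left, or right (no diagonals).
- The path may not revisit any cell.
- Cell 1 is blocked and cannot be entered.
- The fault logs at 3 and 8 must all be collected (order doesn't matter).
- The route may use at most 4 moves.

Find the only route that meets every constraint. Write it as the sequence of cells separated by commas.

10, 9, 8, 3, 2

The 4-move cap with required stops at 3, 8 leaves no slack for detours.
Route from 10: 2× left (reaching 8), up to 3, left to 2 — 4 moves in all.
Check: all required cells visited; 4 ≤ 4 moves.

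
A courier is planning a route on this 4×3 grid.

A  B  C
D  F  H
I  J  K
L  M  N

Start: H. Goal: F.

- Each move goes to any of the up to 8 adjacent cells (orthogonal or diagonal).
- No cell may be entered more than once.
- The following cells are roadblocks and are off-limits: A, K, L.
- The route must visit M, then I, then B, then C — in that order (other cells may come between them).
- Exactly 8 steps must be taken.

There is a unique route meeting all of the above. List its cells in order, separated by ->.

The waypoints must appear in the order M, I, B, C, with no cell reused.
Route from H: down-left 1 to J, down-right 1 to N, left 1 to M, up-left 1 to I, up 1 to D, up-right 1 to B, right 1 to C, down-left 1 to F — 8 moves in all.
Check: order respected (M at step 3, I at step 4, B at step 6, C at step 7); 8 moves as required.

H -> J -> N -> M -> I -> D -> B -> C -> F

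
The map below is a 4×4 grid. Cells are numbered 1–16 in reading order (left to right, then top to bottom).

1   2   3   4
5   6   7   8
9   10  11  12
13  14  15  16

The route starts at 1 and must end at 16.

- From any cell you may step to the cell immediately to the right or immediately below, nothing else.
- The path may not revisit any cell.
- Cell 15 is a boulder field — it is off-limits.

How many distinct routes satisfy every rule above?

10

A right/down-only route from 1 to 16 makes exactly 3 down-moves and 3 right-moves in some order.
With no other constraints that would be C(6,3) = 20 routes.
Subtract routes through each blocked cell (inclusion–exclusion for overlaps): − through 15: 10 → 10.
That gives 10 routes.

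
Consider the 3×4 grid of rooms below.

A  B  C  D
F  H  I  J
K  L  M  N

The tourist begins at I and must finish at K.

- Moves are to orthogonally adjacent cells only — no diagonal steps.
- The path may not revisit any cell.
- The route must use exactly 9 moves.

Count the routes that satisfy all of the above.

7

Need simple routes of exactly 9 moves from I to K (Manhattan distance 3, so 3 moves are spent on a detour and 3 undoing it).
Enumerating: I C D J N M L H F K | I M N J D C B H L K | I M N J D C B H F K | I M N J D C B A F K | I H B C D J N M L K | I J D C B A F H L K | I J N M L H B A F K.
That gives 7 routes.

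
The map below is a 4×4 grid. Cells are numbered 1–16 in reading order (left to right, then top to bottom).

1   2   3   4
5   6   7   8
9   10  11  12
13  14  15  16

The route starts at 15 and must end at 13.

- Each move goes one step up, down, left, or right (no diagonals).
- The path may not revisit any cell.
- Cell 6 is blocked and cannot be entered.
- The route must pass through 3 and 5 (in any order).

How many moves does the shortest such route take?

8

Any route passes through 3 and 5 in some order between 15 and 13. Summing Manhattan distances along each leg and taking the cheapest ordering (15 → 3 → 5 → 13) gives a lower bound of 3 + 3 + 2 = 8 moves.
A route of 8 moves achieves this: 15 → 11 → 7 → 3 → 2 → 1 → 5 → 9 → 13.
Since 8 matches the lower bound, it is optimal.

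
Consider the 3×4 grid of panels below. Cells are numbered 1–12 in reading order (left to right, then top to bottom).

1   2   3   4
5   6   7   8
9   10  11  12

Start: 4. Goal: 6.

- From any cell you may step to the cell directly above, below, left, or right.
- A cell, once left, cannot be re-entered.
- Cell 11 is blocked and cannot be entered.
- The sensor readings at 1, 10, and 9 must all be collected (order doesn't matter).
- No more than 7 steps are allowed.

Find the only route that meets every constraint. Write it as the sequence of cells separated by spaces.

Any route must reach 1, 10, and 9 and still end at 6 within 7 moves, so the order of the required stops is forced.
Route from 4: left 3 to 1, down 2 to 9, right 1 to 10, up 1 to 6 — 7 moves in all.
Check: all required cells visited; 7 ≤ 7 moves.

4 3 2 1 5 9 10 6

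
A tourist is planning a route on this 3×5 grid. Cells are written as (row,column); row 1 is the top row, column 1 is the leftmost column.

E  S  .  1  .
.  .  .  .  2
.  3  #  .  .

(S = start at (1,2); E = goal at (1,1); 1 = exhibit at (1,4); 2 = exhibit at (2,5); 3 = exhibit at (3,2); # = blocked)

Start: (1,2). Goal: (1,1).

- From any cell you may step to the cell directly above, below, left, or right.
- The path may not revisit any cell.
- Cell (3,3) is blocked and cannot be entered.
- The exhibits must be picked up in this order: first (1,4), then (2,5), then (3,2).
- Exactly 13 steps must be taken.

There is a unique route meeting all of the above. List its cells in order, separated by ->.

The waypoints must appear in the order (1,4), (2,5), (3,2), with no cell reused.
Route from (1,2): right 3 to (1,5), down 2 to (3,5), left 1 to (3,4), up 1 to (2,4), left 2 to (2,2), down 1 to (3,2), left 1 to (3,1), up 2 to (1,1) — 13 moves in all.
Check: order respected (1 at step 2, 2 at step 4, 3 at step 10); 13 moves as required.

(1,2) -> (1,3) -> (1,4) -> (1,5) -> (2,5) -> (3,5) -> (3,4) -> (2,4) -> (2,3) -> (2,2) -> (3,2) -> (3,1) -> (2,1) -> (1,1)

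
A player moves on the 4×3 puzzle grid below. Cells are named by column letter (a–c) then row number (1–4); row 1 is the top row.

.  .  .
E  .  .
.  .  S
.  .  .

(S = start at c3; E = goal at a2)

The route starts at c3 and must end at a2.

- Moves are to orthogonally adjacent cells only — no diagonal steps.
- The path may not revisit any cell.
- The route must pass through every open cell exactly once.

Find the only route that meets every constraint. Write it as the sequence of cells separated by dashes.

c3 - c4 - b4 - a4 - a3 - b3 - b2 - c2 - c1 - b1 - a1 - a2

Need to visit all 12 open cells exactly once, starting at c3 and ending at a2.
Route from c3: down to c4, 2× left (reaching a4), up to a3, right to b3, up to b2, right to c2, up to c1, 2× left (reaching a1), down to a2 — 11 moves in all.
Check: all 12 open cells covered.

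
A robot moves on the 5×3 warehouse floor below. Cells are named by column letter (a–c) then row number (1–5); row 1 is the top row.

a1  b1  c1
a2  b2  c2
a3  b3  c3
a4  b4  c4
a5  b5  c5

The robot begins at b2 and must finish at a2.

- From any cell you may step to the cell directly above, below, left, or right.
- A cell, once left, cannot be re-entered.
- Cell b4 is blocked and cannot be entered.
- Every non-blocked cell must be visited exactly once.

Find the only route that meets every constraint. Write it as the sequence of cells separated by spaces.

Need to visit all 14 open cells exactly once, starting at b2 and ending at a2.
Cell a4 has only two open neighbours (a3 and a5), so the path must pass straight through it: one of those is the cell it's entered from and the other is where it exits.
Route from b2: down to b3, left to a3, 2× down (reaching a5), 2× right (reaching c5), 4× up (reaching c1), 2× left (reaching a1), down to a2 — 13 moves in all.
Check: all 14 open cells covered.

b2 b3 a3 a4 a5 b5 c5 c4 c3 c2 c1 b1 a1 a2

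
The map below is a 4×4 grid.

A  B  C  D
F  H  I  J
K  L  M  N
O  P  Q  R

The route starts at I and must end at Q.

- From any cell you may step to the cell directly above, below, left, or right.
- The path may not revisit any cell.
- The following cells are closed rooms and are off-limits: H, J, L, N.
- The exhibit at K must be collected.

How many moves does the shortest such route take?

8

Any route passes through K somewhere between I and Q. Summing Manhattan distances along the two legs (I → K → Q) gives a lower bound of 3 + 3 = 6 moves.
That bound ignores the blocked cells. Measuring each leg by the fewest moves that actually steer around them (I→K: 5; K→Q: 3) raises the lower bound to 8.
A route of 8 moves exists: I → C → B → A → F → K → O → P → Q.
Since 8 matches that lower bound, it is optimal.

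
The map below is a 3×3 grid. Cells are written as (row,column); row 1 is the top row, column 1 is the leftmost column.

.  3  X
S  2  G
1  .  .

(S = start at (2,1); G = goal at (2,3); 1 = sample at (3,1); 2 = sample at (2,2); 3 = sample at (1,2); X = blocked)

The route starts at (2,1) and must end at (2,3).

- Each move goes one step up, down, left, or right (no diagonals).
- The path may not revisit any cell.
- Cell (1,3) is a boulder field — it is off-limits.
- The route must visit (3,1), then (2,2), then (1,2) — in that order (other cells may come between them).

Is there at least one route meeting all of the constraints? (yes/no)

Even ignoring the required order, no revisit-free route from (2,1) to (2,3) manages to pass through all of (3,1), (2,2), and (1,2): branching out from (2,1), every path either misses one of them or, having collected them, can no longer reach (2,3) without re-entering a cell.

no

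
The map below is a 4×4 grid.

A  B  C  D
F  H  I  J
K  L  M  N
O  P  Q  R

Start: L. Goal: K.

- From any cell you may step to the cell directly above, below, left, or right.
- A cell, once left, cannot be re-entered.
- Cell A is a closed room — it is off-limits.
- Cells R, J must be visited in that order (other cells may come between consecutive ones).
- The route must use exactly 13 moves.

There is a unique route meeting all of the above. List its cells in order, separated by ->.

The waypoints must appear in the order R, J, with no cell reused.
Route from L: down 1 to P, right 2 to R, up 1 to N, left 1 to M, up 1 to I, right 1 to J, up 1 to D, left 2 to B, down 1 to H, left 1 to F, down 1 to K — 13 moves in all.
Check: order respected (R at step 3, J at step 7); 13 moves as required.

L -> P -> Q -> R -> N -> M -> I -> J -> D -> C -> B -> H -> F -> K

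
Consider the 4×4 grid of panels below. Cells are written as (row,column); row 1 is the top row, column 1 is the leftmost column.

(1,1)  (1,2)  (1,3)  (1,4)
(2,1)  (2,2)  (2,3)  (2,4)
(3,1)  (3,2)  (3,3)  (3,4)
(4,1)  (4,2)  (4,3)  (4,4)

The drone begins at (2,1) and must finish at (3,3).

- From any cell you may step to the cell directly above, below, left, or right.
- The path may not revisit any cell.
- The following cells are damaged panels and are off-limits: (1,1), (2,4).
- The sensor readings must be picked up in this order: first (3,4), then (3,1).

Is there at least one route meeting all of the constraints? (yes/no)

Ignoring the required order, 3 revisit-free routes from (2,1) to (3,3) pass through all of (3,4) and (3,1); the waypoint orders that occur are (3,1) → (3,4) (3) — never (3,4) → (3,1).

no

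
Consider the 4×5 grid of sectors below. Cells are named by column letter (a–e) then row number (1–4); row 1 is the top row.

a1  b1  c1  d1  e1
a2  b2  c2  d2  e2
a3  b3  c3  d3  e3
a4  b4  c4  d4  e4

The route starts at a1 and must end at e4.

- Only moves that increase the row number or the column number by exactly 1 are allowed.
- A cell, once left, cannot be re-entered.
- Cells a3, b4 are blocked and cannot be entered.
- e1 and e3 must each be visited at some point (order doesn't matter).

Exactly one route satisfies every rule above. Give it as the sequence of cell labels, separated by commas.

Moves only go right or down, so the column and row indices never decrease.
Route from a1: 4× right (reaching e1), 3× down (reaching e4) — 7 moves in all.
Check: all required cells visited.

a1, b1, c1, d1, e1, e2, e3, e4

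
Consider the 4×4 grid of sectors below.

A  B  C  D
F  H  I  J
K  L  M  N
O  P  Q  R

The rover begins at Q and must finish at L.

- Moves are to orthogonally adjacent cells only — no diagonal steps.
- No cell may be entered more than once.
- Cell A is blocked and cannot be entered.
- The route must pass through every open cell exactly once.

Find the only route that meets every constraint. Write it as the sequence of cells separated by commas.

Q, R, N, M, I, J, D, C, B, H, F, K, O, P, L

Need to visit all 15 open cells exactly once, starting at Q and ending at L.
Cell B has only two open neighbours (H and C), so the path must pass straight through it: one of those is the cell it's entered from and the other is where it exits.
Route from Q: right to R, up to N, left to M, up to I, right to J, up to D, 2× left (reaching B), down to H, left to F, 2× down (reaching O), right to P, up to L — 14 moves in all.
Check: all 15 open cells covered.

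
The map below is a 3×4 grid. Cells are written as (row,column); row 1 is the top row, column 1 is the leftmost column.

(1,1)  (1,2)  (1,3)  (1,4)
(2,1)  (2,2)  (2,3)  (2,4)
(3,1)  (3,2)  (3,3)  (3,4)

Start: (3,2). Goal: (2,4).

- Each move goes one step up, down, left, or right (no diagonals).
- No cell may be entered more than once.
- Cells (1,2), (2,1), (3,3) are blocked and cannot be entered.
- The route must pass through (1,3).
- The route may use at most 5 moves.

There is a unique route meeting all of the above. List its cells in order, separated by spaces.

The 5-move cap with required stops at (1,3) leaves no slack for detours.
Route from (3,2): up 1 to (2,2), right 1 to (2,3), up 1 to (1,3), right 1 to (1,4), down 1 to (2,4) — 5 moves in all.
Check: all required cells visited; 5 ≤ 5 moves.

(3,2) (2,2) (2,3) (1,3) (1,4) (2,4)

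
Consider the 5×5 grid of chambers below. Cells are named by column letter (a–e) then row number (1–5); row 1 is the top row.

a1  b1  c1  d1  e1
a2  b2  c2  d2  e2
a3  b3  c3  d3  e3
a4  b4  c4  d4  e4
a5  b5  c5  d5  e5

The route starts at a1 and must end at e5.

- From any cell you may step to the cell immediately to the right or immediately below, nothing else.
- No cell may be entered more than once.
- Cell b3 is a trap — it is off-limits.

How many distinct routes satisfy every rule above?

A right/down-only route from a1 to e5 makes exactly 4 down-moves and 4 right-moves in some order.
With no other constraints that would be C(8,4) = 70 routes.
Subtract routes through each blocked cell (inclusion–exclusion for overlaps): − through b3: 30 → 40.
That gives 40 routes.

40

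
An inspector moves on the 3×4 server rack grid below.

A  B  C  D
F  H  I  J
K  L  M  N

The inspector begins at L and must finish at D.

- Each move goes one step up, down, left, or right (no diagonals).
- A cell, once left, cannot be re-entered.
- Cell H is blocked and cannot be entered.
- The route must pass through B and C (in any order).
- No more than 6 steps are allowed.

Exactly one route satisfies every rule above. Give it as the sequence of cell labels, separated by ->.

Any route must reach B and C and still end at D within 6 moves, so the order of the required stops is forced.
Route from L: left 1 to K, up 2 to A, right 3 to D — 6 moves in all.
Check: all required cells visited; 6 ≤ 6 moves.

L -> K -> F -> A -> B -> C -> D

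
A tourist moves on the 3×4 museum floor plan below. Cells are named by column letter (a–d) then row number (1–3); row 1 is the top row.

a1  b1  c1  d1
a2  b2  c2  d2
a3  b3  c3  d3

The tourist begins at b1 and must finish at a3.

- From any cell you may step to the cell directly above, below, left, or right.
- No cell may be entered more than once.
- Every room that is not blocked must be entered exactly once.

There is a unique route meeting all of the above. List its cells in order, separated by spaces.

Need to visit all 12 open cells exactly once, starting at b1 and ending at a3.
Route from b1: left 1 to a1, down 1 to a2, right 2 to c2, up 1 to c1, right 1 to d1, down 2 to d3, left 3 to a3 — 11 moves in all.
Check: all 12 open cells covered.

b1 a1 a2 b2 c2 c1 d1 d2 d3 c3 b3 a3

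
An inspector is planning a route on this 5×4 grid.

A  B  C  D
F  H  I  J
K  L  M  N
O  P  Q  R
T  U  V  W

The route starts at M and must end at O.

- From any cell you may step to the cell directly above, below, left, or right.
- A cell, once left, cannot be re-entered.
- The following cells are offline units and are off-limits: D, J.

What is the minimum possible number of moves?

3

The Manhattan distance from M to O is |3−4| + |3−1| = 3, so at least 3 moves are needed.
A route of 3 moves achieves this: M → Q → P → O.
Since 3 matches the lower bound, it is optimal.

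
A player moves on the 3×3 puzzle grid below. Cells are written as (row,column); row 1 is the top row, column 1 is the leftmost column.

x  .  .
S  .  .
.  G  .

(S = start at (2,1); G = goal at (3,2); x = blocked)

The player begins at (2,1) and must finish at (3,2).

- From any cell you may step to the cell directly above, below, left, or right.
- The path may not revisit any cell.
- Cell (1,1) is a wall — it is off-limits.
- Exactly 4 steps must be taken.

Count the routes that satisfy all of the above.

1

Need simple routes of exactly 4 moves from (2,1) to (3,2) (Manhattan distance 2, so 1 moves are spent on a detour and 1 undoing it).
Enumerating: (2,1) (2,2) (2,3) (3,3) (3,2).
That gives 1 route.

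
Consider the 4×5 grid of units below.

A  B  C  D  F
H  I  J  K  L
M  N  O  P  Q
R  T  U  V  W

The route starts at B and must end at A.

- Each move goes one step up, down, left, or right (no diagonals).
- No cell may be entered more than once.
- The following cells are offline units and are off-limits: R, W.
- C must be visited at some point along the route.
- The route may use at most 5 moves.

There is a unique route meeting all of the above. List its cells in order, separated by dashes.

B - C - J - I - H - A

Any route must reach C and still end at A within 5 moves, so the order of the required stops is forced.
Route from B: right to C, down to J, 2× left (reaching H), up to A — 5 moves in all.
Check: all required cells visited; 5 ≤ 5 moves.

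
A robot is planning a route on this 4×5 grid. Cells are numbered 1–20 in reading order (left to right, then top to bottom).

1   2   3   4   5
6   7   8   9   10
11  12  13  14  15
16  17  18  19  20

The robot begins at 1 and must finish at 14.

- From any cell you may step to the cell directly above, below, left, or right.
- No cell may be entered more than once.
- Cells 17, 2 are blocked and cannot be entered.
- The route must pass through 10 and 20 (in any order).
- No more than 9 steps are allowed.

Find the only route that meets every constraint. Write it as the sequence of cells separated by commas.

The 9-move cap with required stops at 10, 20 leaves no slack for detours.
Route from 1: down 1 to 6, right 4 to 10, down 2 to 20, left 1 to 19, up 1 to 14 — 9 moves in all.
Check: all required cells visited; 9 ≤ 9 moves.

1, 6, 7, 8, 9, 10, 15, 20, 19, 14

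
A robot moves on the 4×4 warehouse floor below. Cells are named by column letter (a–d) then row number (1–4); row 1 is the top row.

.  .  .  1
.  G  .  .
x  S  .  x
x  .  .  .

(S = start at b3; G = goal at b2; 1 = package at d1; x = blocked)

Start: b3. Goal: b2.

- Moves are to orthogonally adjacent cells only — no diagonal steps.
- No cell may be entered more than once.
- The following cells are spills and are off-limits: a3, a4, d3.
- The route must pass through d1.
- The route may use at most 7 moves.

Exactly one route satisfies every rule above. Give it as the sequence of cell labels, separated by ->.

b3 -> c3 -> c2 -> d2 -> d1 -> c1 -> b1 -> b2

The 7-move cap with required stops at d1 leaves no slack for detours.
Route from b3: right to c3, up to c2, right to d2, up to d1, 2× left (reaching b1), down to b2 — 7 moves in all.
Check: all required cells visited; 7 ≤ 7 moves.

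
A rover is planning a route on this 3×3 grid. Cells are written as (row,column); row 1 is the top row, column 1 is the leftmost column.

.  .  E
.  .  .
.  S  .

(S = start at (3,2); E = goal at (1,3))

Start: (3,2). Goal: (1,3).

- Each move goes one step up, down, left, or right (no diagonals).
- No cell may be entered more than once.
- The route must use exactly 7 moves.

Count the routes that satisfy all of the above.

Need simple routes of exactly 7 moves from (3,2) to (1,3) (Manhattan distance 3, so 2 moves are spent on a detour and 2 undoing it).
Enumerating: (3,2) (3,1) (2,1) (1,1) (1,2) (2,2) (2,3) (1,3) | (3,2) (3,3) (2,3) (2,2) (2,1) (1,1) (1,2) (1,3).
That gives 2 routes.

2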